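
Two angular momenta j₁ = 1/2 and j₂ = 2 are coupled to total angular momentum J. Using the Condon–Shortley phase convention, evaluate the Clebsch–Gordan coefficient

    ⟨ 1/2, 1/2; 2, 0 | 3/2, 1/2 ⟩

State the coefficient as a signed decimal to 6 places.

+0.632456

√[4·1!0!3!/5! · 1!0!2!2!2!1!] = √(8/5)
  +(−1)^0/∏(0,1,0,2,0,1)! = 1/2  (running 1/2)
⟨..|..⟩ = √(8/5)·(1/2) = +0.632456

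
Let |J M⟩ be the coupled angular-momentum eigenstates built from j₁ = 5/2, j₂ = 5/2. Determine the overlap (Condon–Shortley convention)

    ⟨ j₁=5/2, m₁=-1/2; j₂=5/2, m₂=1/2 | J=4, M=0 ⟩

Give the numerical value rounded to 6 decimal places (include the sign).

-0.377964

j₁+j₂−J=1  J+j₁−j₂=4  J−j₁+j₂=4  j₁+j₂+J+1=10
(j₁±m₁, j₂±m₂, J±M) = (2,3,3,2,4,4)
P² = 20736/175
sum k=0..1:
  [0] +1/36 = 1/36
  [1] −1/16 = -1/16
S = -5/144
C² = P²·S² = 1/7 ; C = -0.377964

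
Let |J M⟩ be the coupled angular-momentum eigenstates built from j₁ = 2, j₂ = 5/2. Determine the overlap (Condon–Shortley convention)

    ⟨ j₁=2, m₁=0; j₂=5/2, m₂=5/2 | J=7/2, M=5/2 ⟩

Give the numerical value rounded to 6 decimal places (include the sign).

√[8·1!3!4!/9! · 2!2!5!0!6!1!] = √(7680/7)
  +(−1)^1/∏(1,0,1,4,2,0)! = -1/48  (running -1/48)
⟨..|..⟩ = √(7680/7)·(-1/48) = -0.690066

−√(10/21) = -0.690066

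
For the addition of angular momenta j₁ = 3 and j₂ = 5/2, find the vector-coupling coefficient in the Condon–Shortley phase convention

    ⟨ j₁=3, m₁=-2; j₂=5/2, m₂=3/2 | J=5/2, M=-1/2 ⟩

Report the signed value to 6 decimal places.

-0.267261  (= −√(1/14))

j₁+j₂−J=3  J+j₁−j₂=3  J−j₁+j₂=2  j₁+j₂+J+1=9
(j₁±m₁, j₂±m₂, J±M) = (1,5,4,1,2,3)
P² = 288/7
sum k=2..3:
  [2] +1/24 = 1/24
  [3] −1/12 = -1/12
S = -1/24
C² = P²·S² = 1/14 ; C = -0.267261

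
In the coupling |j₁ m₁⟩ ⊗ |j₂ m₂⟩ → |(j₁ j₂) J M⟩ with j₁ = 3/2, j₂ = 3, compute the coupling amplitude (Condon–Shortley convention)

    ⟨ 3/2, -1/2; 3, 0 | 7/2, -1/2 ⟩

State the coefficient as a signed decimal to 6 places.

j₁+j₂−J=1  J+j₁−j₂=2  J−j₁+j₂=5  j₁+j₂+J+1=9
(j₁±m₁, j₂±m₂, J±M) = (1,2,3,3,3,4)
P² = 384/7
sum k=0..1:
  [0] +1/24 = 1/24
  [1] −1/12 = -1/12
S = -1/24
C² = P²·S² = 2/21 ; C = -0.308607

-0.308607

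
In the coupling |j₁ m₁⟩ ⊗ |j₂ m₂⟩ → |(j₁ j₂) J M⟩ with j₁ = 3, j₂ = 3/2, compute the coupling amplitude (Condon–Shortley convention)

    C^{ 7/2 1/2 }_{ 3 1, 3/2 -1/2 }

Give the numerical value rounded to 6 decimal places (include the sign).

√[8·1!5!2!/9! · 4!2!1!2!4!3!] = √(512/7)
  +(−1)^0/∏(0,1,2,1,3,1)! = 1/12  (running 1/12)
  +(−1)^1/∏(1,0,1,0,4,2)! = -1/48  (running 1/16)
⟨..|..⟩ = √(512/7)·(1/16) = +0.534522

+√(2/7) ≈ +0.534522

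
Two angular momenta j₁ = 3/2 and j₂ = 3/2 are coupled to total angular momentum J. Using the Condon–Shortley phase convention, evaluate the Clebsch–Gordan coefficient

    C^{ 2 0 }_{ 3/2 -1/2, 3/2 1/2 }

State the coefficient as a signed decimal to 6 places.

triangle: 1!*2!*2!/6! = 4/720
(j±m)!: 1!*2!*2!*1!*2!*2! = 16
prefactor² = (2J+1)*Δ*N² = 4/9
  k=0: +1/(0!*1!*2!*2!*0!*0!) = 1/4
  k=1: −1/(1!*0!*1!*1!*1!*1!) = -1
Σ = -3/4  ⇒  CG² = 4/9*(-3/4)² = 1/4
CG = −√(1/4) = -0.500000

−√(1/4) = -0.500000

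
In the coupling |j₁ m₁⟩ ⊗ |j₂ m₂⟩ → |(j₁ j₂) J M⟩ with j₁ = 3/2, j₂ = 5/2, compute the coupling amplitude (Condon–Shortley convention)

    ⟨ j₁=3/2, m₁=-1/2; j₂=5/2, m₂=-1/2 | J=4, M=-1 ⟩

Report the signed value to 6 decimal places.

+0.731925

triangle: 0!·3!·5!/9! = 720/362880
(j±m)!: 1!·2!·2!·3!·3!·5! = 17280
prefactor² = (2J+1)·Δ·N² = 2160/7
  k=0: +1/(0!·0!·2!·2!·1!·3!) = 1/24
Σ = 1/24  ⇒  CG² = 2160/7·1/24² = 15/28
CG = +√(15/28) = +0.731925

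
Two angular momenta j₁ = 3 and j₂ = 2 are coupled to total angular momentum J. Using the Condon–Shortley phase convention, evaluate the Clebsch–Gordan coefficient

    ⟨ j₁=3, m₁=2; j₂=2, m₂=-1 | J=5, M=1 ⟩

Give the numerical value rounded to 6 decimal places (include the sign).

triangle: 0!·6!·4!/11! = 17280/39916800
(j±m)!: 5!·1!·1!·3!·6!·4! = 12441600
prefactor² = (2J+1)·Δ·N² = 414720/7
  k=0: +1/(0!·0!·1!·1!·5!·3!) = 1/720
Σ = 1/720  ⇒  CG² = 414720/7·1/720² = 4/35
CG = +√(4/35) = +0.338062

+0.338062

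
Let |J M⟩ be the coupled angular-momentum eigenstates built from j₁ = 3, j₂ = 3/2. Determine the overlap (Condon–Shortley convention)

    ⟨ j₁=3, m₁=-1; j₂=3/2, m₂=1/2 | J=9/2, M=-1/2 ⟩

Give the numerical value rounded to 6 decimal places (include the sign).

j₁+j₂−J=0  J+j₁−j₂=6  J−j₁+j₂=3  j₁+j₂+J+1=10
(j₁±m₁, j₂±m₂, J±M) = (2,4,2,1,4,5)
P² = 23040/7
sum k=0..0:
  [0] +1/96 = 1/96
S = 1/96
C² = P²·S² = 5/14 ; C = +0.597614

+√(5/14) = +0.597614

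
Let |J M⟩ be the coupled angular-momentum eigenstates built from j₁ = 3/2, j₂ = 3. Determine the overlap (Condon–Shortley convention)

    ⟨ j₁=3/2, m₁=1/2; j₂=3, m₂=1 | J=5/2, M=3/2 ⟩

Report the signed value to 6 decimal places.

triangle: 2!·1!·4!/8! = 48/40320
(j±m)!: 2!·1!·4!·2!·4!·1! = 2304
prefactor² = (2J+1)·Δ·N² = 576/35
  k=0: +1/(0!·2!·1!·4!·0!·0!) = 1/48
  k=1: −1/(1!·1!·0!·3!·1!·1!) = -1/6
Σ = -7/48  ⇒  CG² = 576/35·(-7/48)² = 7/20
CG = −√(7/20) = -0.591608

−√(7/20) ≈ -0.591608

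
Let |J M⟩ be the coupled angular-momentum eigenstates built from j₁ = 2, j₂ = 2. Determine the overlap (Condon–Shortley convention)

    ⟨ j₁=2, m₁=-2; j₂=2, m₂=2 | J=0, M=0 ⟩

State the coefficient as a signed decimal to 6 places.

triangle: 4!*0!*0!/5! = 24/120
(j±m)!: 0!*4!*4!*0!*0!*0! = 576
prefactor² = (2J+1)*Δ*N² = 576/5
  k=4: +1/(4!*0!*0!*0!*0!*0!) = 1/24
Σ = 1/24  ⇒  CG² = 576/5*1/24² = 1/5
CG = +√(1/5) = +0.447214

+√(1/5) ≈ +0.447214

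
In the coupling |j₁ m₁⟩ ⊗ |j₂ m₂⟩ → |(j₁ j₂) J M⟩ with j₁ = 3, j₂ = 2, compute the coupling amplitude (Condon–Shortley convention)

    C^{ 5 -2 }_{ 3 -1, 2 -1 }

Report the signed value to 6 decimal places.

+0.707107  (= +√(1/2))

triangle: 0!·6!·4!/11! = 17280/39916800
(j±m)!: 2!·4!·1!·3!·3!·7! = 8709120
prefactor² = (2J+1)·Δ·N² = 41472
  k=0: +1/(0!·0!·4!·1!·2!·3!) = 1/288
Σ = 1/288  ⇒  CG² = 41472·1/288² = 1/2
CG = +√(1/2) = +0.707107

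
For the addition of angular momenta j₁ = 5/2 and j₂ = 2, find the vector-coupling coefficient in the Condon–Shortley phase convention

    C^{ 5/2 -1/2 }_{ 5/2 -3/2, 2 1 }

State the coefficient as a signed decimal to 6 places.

+√(6/35) = +0.414039

triangle: 2!·3!·2!/8! = 24/40320
(j±m)!: 1!·4!·3!·1!·2!·3! = 1728
prefactor² = (2J+1)·Δ·N² = 216/35
  k=1: −1/(1!·1!·3!·2!·0!·0!) = -1/12
  k=2: +1/(2!·0!·2!·1!·1!·1!) = 1/4
Σ = 1/6  ⇒  CG² = 216/35·1/6² = 6/35
CG = +√(6/35) = +0.414039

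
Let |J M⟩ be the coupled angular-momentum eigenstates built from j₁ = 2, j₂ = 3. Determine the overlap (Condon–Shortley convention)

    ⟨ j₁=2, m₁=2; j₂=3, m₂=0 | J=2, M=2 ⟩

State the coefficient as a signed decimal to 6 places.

+0.267261  (= +√(1/14))

j₁+j₂−J=3  J+j₁−j₂=1  J−j₁+j₂=3  j₁+j₂+J+1=8
(j₁±m₁, j₂±m₂, J±M) = (4,0,3,3,4,0)
P² = 648/7
sum k=0..0:
  [0] +1/36 = 1/36
S = 1/36
C² = P²·S² = 1/14 ; C = +0.267261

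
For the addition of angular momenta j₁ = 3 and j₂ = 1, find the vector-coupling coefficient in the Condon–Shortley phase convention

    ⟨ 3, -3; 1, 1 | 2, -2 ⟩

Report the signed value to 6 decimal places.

√[5·2!4!0!/7! · 0!6!2!0!0!4!] = √(11520/7)
  +(−1)^2/∏(2,0,4,0,0,0)! = 1/48  (running 1/48)
⟨..|..⟩ = √(11520/7)·(1/48) = +0.845154

+√(5/7) = +0.845154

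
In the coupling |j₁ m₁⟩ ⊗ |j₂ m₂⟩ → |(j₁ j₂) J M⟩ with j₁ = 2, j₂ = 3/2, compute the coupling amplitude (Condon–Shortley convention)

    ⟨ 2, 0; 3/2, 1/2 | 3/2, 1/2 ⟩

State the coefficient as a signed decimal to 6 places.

−√(1/5) ≈ -0.447214

√[4·2!2!1!/6! · 2!2!2!1!2!1!] = √(16/45)
  +(−1)^1/∏(1,1,1,1,1,0)! = -1  (running -1)
  +(−1)^2/∏(2,0,0,0,2,1)! = 1/4  (running -3/4)
⟨..|..⟩ = √(16/45)·(-3/4) = -0.447214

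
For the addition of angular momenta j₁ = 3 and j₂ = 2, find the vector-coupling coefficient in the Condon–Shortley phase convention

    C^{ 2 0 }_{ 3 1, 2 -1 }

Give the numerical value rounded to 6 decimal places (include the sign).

√[5·3!3!1!/8! · 4!2!1!3!2!2!] = √(36/7)
  +(−1)^0/∏(0,3,2,1,1,0)! = 1/12  (running 1/12)
  +(−1)^1/∏(1,2,1,0,2,1)! = -1/4  (running -1/6)
⟨..|..⟩ = √(36/7)·(-1/6) = -0.377964

-0.377964  (= −√(1/7))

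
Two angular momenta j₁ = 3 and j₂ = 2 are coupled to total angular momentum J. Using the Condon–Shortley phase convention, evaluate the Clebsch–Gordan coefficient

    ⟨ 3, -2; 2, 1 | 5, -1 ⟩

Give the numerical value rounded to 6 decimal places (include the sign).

+√(4/35) = +0.338062

√[11·0!6!4!/11! · 1!5!3!1!4!6!] = √(414720/7)
  +(−1)^0/∏(0,0,5,3,1,1)! = 1/720  (running 1/720)
⟨..|..⟩ = √(414720/7)·(1/720) = +0.338062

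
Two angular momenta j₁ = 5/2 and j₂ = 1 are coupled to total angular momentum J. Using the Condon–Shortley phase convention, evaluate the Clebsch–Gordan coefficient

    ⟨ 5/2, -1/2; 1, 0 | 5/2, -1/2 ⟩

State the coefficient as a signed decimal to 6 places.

-0.169031  (= −√(1/35))

√[6·1!4!1!/7! · 2!3!1!1!2!3!] = √(144/35)
  +(−1)^0/∏(0,1,3,1,1,0)! = 1/6  (running 1/6)
  +(−1)^1/∏(1,0,2,0,2,1)! = -1/4  (running -1/12)
⟨..|..⟩ = √(144/35)·(-1/12) = -0.169031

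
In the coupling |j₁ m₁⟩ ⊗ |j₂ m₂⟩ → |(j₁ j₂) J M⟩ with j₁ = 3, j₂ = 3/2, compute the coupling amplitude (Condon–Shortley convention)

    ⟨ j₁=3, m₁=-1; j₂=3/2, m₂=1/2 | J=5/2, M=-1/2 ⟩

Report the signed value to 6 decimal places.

-0.119523  (= −√(1/70))

√[6·2!4!1!/8! · 2!4!2!1!2!3!] = √(288/35)
  +(−1)^1/∏(1,1,3,1,1,0)! = -1/6  (running -1/6)
  +(−1)^2/∏(2,0,2,0,2,1)! = 1/8  (running -1/24)
⟨..|..⟩ = √(288/35)·(-1/24) = -0.119523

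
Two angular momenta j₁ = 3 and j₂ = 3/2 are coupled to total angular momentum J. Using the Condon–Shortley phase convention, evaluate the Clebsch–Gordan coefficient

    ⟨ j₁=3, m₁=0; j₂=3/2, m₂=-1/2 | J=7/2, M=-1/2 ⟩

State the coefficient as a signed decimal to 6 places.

+√(2/21) ≈ +0.308607

√[8·1!5!2!/9! · 3!3!1!2!3!4!] = √(384/7)
  +(−1)^0/∏(0,1,3,1,2,1)! = 1/12  (running 1/12)
  +(−1)^1/∏(1,0,2,0,3,2)! = -1/24  (running 1/24)
⟨..|..⟩ = √(384/7)·(1/24) = +0.308607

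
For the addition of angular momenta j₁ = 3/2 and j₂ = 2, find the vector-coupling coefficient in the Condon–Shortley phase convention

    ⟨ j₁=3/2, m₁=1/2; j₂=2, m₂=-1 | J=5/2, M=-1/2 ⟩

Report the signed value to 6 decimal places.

+0.597614  (= +√(5/14))

√[6·1!2!3!/7! · 2!1!1!3!2!3!] = √(72/35)
  +(−1)^0/∏(0,1,1,1,1,2)! = 1/2  (running 1/2)
  +(−1)^1/∏(1,0,0,0,2,3)! = -1/12  (running 5/12)
⟨..|..⟩ = √(72/35)·(5/12) = +0.597614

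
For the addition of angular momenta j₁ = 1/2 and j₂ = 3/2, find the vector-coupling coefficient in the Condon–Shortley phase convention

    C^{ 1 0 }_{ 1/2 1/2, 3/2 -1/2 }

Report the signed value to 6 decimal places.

+0.707107

triangle: 1!×0!×2!/4! = 2/24
(j±m)!: 1!×0!×1!×2!×1!×1! = 2
prefactor² = (2J+1)×Δ×N² = 1/2
  k=0: +1/(0!×1!×0!×1!×0!×1!) = 1
Σ = 1  ⇒  CG² = 1/2×1² = 1/2
CG = +√(1/2) = +0.707107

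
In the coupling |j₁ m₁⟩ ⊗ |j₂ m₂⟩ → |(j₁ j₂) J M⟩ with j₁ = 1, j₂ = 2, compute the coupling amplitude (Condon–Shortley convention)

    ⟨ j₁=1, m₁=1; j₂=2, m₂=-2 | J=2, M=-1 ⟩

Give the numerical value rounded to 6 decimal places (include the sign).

j₁+j₂−J=1  J+j₁−j₂=1  J−j₁+j₂=3  j₁+j₂+J+1=6
(j₁±m₁, j₂±m₂, J±M) = (2,0,0,4,1,3)
P² = 12
sum k=0..0:
  [0] +1/6 = 1/6
S = 1/6
C² = P²·S² = 1/3 ; C = +0.577350

+√(1/3) ≈ +0.577350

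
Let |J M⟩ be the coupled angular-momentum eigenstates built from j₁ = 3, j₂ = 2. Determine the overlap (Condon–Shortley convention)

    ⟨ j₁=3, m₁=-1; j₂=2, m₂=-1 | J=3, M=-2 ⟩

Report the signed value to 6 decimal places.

j₁+j₂−J=2  J+j₁−j₂=4  J−j₁+j₂=2  j₁+j₂+J+1=9
(j₁±m₁, j₂±m₂, J±M) = (2,4,1,3,1,5)
P² = 64
sum k=0..1:
  [0] +1/48 = 1/48
  [1] −1/12 = -1/12
S = -1/16
C² = P²·S² = 1/4 ; C = -0.500000

-0.500000  (= −√(1/4))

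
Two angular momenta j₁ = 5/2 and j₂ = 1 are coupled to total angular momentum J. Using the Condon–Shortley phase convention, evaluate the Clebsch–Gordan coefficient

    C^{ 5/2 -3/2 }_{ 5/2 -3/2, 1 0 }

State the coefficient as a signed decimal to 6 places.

-0.507093

j₁+j₂−J=1  J+j₁−j₂=4  J−j₁+j₂=1  j₁+j₂+J+1=7
(j₁±m₁, j₂±m₂, J±M) = (1,4,1,1,1,4)
P² = 576/35
sum k=0..1:
  [0] +1/24 = 1/24
  [1] −1/6 = -1/6
S = -1/8
C² = P²·S² = 9/35 ; C = -0.507093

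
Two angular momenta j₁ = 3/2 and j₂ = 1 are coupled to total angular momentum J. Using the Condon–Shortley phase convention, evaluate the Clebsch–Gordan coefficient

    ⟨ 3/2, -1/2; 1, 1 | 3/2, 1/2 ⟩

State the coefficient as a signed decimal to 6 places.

−√(8/15) ≈ -0.730297

triangle: 1!·2!·1!/5! = 2/120
(j±m)!: 1!·2!·2!·0!·2!·1! = 8
prefactor² = (2J+1)·Δ·N² = 8/15
  k=1: −1/(1!·0!·1!·1!·1!·0!) = -1
Σ = -1  ⇒  CG² = 8/15·(-1)² = 8/15
CG = −√(8/15) = -0.730297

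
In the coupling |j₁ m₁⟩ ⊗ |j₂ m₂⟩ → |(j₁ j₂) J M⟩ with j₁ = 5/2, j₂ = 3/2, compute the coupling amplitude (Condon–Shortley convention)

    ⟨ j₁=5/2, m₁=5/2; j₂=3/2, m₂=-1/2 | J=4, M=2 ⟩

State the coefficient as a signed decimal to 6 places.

triangle: 0!·5!·3!/9! = 720/362880
(j±m)!: 5!·0!·1!·2!·6!·2! = 345600
prefactor² = (2J+1)·Δ·N² = 43200/7
  k=0: +1/(0!·0!·0!·1!·5!·2!) = 1/240
Σ = 1/240  ⇒  CG² = 43200/7·1/240² = 3/28
CG = +√(3/28) = +0.327327

+0.327327  (= +√(3/28))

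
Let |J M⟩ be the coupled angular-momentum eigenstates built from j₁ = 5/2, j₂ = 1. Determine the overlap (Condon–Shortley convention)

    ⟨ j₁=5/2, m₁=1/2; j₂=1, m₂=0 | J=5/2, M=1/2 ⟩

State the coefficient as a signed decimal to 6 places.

j₁+j₂−J=1  J+j₁−j₂=4  J−j₁+j₂=1  j₁+j₂+J+1=7
(j₁±m₁, j₂±m₂, J±M) = (3,2,1,1,3,2)
P² = 144/35
sum k=0..1:
  [0] +1/4 = 1/4
  [1] −1/6 = -1/6
S = 1/12
C² = P²·S² = 1/35 ; C = +0.169031

+0.169031  (= +√(1/35))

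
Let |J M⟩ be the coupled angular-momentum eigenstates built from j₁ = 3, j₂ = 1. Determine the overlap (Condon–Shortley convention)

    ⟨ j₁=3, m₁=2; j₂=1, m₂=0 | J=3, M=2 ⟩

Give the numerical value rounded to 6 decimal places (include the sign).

√[7·1!5!1!/8! · 5!1!1!1!5!1!] = √(300)
  +(−1)^0/∏(0,1,1,1,4,0)! = 1/24  (running 1/24)
  +(−1)^1/∏(1,0,0,0,5,1)! = -1/120  (running 1/30)
⟨..|..⟩ = √(300)·(1/30) = +0.577350

+√(1/3) ≈ +0.577350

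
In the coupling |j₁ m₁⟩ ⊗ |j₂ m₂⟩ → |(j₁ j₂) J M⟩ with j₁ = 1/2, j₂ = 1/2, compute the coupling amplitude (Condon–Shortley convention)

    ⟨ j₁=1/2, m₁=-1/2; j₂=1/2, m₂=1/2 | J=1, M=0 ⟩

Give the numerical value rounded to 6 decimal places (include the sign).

+0.707107  (= +√(1/2))

√[3·0!1!1!/3! · 0!1!1!0!1!1!] = √(1/2)
  +(−1)^0/∏(0,0,1,1,0,0)! = 1  (running 1)
⟨..|..⟩ = √(1/2)·(1) = +0.707107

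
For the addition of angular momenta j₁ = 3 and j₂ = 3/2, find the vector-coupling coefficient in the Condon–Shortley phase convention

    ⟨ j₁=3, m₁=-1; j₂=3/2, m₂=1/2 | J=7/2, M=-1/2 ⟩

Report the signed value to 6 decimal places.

−√(2/7) ≈ -0.534522

√[8·1!5!2!/9! · 2!4!2!1!3!4!] = √(512/7)
  +(−1)^0/∏(0,1,4,2,1,0)! = 1/48  (running 1/48)
  +(−1)^1/∏(1,0,3,1,2,1)! = -1/12  (running -1/16)
⟨..|..⟩ = √(512/7)·(-1/16) = -0.534522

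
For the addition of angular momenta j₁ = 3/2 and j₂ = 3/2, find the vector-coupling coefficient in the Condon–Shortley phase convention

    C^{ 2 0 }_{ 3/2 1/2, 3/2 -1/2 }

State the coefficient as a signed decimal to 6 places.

+0.500000  (= +√(1/4))

√[5·1!2!2!/6! · 2!1!1!2!2!2!] = √(4/9)
  +(−1)^0/∏(0,1,1,1,1,1)! = 1  (running 1)
  +(−1)^1/∏(1,0,0,0,2,2)! = -1/4  (running 3/4)
⟨..|..⟩ = √(4/9)·(3/4) = +0.500000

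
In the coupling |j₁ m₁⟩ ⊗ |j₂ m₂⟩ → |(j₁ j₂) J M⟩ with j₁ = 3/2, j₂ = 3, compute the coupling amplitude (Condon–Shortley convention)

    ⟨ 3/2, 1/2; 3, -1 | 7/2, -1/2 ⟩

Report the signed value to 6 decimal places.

j₁+j₂−J=1  J+j₁−j₂=2  J−j₁+j₂=5  j₁+j₂+J+1=9
(j₁±m₁, j₂±m₂, J±M) = (2,1,2,4,3,4)
P² = 512/7
sum k=0..1:
  [0] +1/12 = 1/12
  [1] −1/48 = -1/48
S = 1/16
C² = P²·S² = 2/7 ; C = +0.534522

+0.534522  (= +√(2/7))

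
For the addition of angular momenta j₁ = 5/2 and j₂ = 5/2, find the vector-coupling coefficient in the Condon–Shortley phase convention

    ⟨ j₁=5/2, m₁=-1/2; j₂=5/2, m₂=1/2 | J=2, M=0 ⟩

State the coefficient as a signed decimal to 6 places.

+√(4/21) ≈ +0.436436

triangle: 3!×2!×2!/8! = 24/40320
(j±m)!: 2!×3!×3!×2!×2!×2! = 576
prefactor² = (2J+1)×Δ×N² = 12/7
  k=1: −1/(1!×2!×2!×2!×0!×0!) = -1/8
  k=2: +1/(2!×1!×1!×1!×1!×1!) = 1/2
  k=3: −1/(3!×0!×0!×0!×2!×2!) = -1/24
Σ = 1/3  ⇒  CG² = 12/7×1/3² = 4/21
CG = +√(4/21) = +0.436436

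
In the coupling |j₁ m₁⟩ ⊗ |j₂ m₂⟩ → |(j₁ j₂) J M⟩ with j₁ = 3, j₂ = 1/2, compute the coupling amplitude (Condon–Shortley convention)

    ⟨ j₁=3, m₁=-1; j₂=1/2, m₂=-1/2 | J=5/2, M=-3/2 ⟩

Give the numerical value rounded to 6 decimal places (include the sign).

triangle: 1!·5!·0!/7! = 120/5040
(j±m)!: 2!·4!·0!·1!·1!·4! = 1152
prefactor² = (2J+1)·Δ·N² = 1152/7
  k=0: +1/(0!·1!·4!·0!·1!·0!) = 1/24
Σ = 1/24  ⇒  CG² = 1152/7·1/24² = 2/7
CG = +√(2/7) = +0.534522

+√(2/7) = +0.534522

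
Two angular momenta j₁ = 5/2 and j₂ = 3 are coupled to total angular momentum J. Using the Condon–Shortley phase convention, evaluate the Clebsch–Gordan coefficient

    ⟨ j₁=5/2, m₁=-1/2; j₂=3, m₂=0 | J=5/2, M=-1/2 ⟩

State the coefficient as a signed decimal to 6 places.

triangle: 3!×2!×3!/9! = 72/362880
(j±m)!: 2!×3!×3!×3!×2!×3! = 5184
prefactor² = (2J+1)×Δ×N² = 216/35
  k=1: −1/(1!×2!×2!×2!×0!×1!) = -1/8
  k=2: +1/(2!×1!×1!×1!×1!×2!) = 1/4
  k=3: −1/(3!×0!×0!×0!×2!×3!) = -1/72
Σ = 1/9  ⇒  CG² = 216/35×1/9² = 8/105
CG = +√(8/105) = +0.276026

+0.276026  (= +√(8/105))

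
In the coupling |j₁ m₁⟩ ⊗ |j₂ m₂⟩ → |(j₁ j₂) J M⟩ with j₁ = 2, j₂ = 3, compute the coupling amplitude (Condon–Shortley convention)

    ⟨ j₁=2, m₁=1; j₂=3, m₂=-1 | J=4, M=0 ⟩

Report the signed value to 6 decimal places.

√[9·1!3!5!/10! · 3!1!2!4!4!4!] = √(10368/35)
  +(−1)^0/∏(0,1,1,2,2,3)! = 1/24  (running 1/24)
  +(−1)^1/∏(1,0,0,1,3,4)! = -1/144  (running 5/144)
⟨..|..⟩ = √(10368/35)·(5/144) = +0.597614

+√(5/14) = +0.597614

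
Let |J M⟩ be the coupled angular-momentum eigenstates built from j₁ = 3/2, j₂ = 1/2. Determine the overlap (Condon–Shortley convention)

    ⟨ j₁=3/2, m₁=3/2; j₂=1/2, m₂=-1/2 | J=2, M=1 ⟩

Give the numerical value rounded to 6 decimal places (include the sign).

+√(1/4) ≈ +0.500000

j₁+j₂−J=0  J+j₁−j₂=3  J−j₁+j₂=1  j₁+j₂+J+1=5
(j₁±m₁, j₂±m₂, J±M) = (3,0,0,1,3,1)
P² = 9
sum k=0..0:
  [0] +1/6 = 1/6
S = 1/6
C² = P²·S² = 1/4 ; C = +0.500000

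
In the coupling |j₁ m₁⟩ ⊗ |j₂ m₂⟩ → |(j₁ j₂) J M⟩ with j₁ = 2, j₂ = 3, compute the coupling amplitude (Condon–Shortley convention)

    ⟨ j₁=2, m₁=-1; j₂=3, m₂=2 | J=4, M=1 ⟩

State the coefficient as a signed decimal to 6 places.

√[9·1!3!5!/10! · 1!3!5!1!5!3!] = √(6480/7)
  +(−1)^0/∏(0,1,3,5,0,0)! = 1/720  (running 1/720)
  +(−1)^1/∏(1,0,2,4,1,1)! = -1/48  (running -7/360)
⟨..|..⟩ = √(6480/7)·(-7/360) = -0.591608

-0.591608  (= −√(7/20))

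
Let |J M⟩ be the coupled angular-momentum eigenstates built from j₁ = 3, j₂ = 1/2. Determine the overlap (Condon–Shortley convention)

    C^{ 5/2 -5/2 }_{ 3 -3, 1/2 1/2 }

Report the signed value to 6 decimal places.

−√(6/7) = -0.925820

√[6·1!5!0!/7! · 0!6!1!0!0!5!] = √(86400/7)
  +(−1)^1/∏(1,0,5,0,0,0)! = -1/120  (running -1/120)
⟨..|..⟩ = √(86400/7)·(-1/120) = -0.925820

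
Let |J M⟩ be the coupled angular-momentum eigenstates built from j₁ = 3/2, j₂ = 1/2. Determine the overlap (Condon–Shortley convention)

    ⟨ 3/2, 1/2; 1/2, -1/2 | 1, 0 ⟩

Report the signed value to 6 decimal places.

+0.707107  (= +√(1/2))

j₁+j₂−J=1  J+j₁−j₂=2  J−j₁+j₂=0  j₁+j₂+J+1=4
(j₁±m₁, j₂±m₂, J±M) = (2,1,0,1,1,1)
P² = 1/2
sum k=0..0:
  [0] +1/1 = 1
S = 1
C² = P²·S² = 1/2 ; C = +0.707107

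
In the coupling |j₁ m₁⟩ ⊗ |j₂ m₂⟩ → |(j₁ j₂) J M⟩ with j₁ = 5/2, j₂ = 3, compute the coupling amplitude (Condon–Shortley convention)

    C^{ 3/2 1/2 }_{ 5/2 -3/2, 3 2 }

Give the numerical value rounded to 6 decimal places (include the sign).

triangle: 4!*1!*2!/8! = 48/40320
(j±m)!: 1!*4!*5!*1!*2!*1! = 5760
prefactor² = (2J+1)*Δ*N² = 192/7
  k=3: −1/(3!*1!*1!*2!*0!*0!) = -1/12
  k=4: +1/(4!*0!*0!*1!*1!*1!) = 1/24
Σ = -1/24  ⇒  CG² = 192/7*(-1/24)² = 1/21
CG = −√(1/21) = -0.218218

-0.218218  (= −√(1/21))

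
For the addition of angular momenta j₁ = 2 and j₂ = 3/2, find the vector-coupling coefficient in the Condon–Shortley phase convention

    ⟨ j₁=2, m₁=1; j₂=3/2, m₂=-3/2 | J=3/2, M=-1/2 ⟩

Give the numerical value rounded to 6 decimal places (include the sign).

triangle: 2!*2!*1!/6! = 4/720
(j±m)!: 3!*1!*0!*3!*1!*2! = 72
prefactor² = (2J+1)*Δ*N² = 8/5
  k=0: +1/(0!*2!*1!*0!*1!*1!) = 1/2
Σ = 1/2  ⇒  CG² = 8/5*1/2² = 2/5
CG = +√(2/5) = +0.632456

+0.632456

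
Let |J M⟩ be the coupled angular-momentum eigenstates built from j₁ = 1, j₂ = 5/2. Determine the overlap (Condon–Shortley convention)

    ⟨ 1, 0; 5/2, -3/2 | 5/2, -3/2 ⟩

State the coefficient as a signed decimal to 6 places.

+√(9/35) = +0.507093

j₁+j₂−J=1  J+j₁−j₂=1  J−j₁+j₂=4  j₁+j₂+J+1=7
(j₁±m₁, j₂±m₂, J±M) = (1,1,1,4,1,4)
P² = 576/35
sum k=0..1:
  [0] +1/6 = 1/6
  [1] −1/24 = -1/24
S = 1/8
C² = P²·S² = 9/35 ; C = +0.507093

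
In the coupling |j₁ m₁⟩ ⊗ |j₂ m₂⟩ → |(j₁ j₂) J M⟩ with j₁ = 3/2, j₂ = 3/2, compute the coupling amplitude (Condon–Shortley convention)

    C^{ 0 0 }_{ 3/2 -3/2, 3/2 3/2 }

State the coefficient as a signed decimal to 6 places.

j₁+j₂−J=3  J+j₁−j₂=0  J−j₁+j₂=0  j₁+j₂+J+1=4
(j₁±m₁, j₂±m₂, J±M) = (0,3,3,0,0,0)
P² = 9
sum k=3..3:
  [3] −1/6 = -1/6
S = -1/6
C² = P²·S² = 1/4 ; C = -0.500000

-0.500000  (= −√(1/4))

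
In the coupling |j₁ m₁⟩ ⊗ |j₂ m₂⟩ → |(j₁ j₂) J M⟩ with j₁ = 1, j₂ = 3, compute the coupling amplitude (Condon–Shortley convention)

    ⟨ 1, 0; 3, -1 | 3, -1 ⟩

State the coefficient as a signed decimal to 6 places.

j₁+j₂−J=1  J+j₁−j₂=1  J−j₁+j₂=5  j₁+j₂+J+1=8
(j₁±m₁, j₂±m₂, J±M) = (1,1,2,4,2,4)
P² = 48
sum k=0..1:
  [0] +1/12 = 1/12
  [1] −1/24 = -1/24
S = 1/24
C² = P²·S² = 1/12 ; C = +0.288675

+√(1/12) ≈ +0.288675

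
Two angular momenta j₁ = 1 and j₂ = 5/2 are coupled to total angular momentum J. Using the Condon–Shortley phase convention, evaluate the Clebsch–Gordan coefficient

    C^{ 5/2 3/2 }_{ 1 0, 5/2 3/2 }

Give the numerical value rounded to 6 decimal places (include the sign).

√[6·1!1!4!/7! · 1!1!4!1!4!1!] = √(576/35)
  +(−1)^0/∏(0,1,1,4,0,0)! = 1/24  (running 1/24)
  +(−1)^1/∏(1,0,0,3,1,1)! = -1/6  (running -1/8)
⟨..|..⟩ = √(576/35)·(-1/8) = -0.507093

−√(9/35) ≈ -0.507093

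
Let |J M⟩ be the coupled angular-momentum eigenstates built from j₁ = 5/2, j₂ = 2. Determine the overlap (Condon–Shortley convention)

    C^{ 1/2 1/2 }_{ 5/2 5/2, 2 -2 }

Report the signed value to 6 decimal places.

+√(1/3) ≈ +0.577350

j₁+j₂−J=4  J+j₁−j₂=1  J−j₁+j₂=0  j₁+j₂+J+1=6
(j₁±m₁, j₂±m₂, J±M) = (5,0,0,4,1,0)
P² = 192
sum k=0..0:
  [0] +1/24 = 1/24
S = 1/24
C² = P²·S² = 1/3 ; C = +0.577350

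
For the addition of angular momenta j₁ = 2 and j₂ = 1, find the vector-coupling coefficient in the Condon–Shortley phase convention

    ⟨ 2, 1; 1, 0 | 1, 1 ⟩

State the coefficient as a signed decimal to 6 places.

√[3·2!2!0!/5! · 3!1!1!1!2!0!] = √(6/5)
  +(−1)^1/∏(1,1,0,0,2,0)! = -1/2  (running -1/2)
⟨..|..⟩ = √(6/5)·(-1/2) = -0.547723

−√(3/10) = -0.547723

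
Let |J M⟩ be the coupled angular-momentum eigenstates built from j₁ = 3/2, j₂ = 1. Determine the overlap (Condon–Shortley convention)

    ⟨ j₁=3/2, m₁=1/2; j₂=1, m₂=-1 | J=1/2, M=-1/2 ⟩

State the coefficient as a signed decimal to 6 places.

triangle: 2!·1!·0!/4! = 2/24
(j±m)!: 2!·1!·0!·2!·0!·1! = 4
prefactor² = (2J+1)·Δ·N² = 2/3
  k=0: +1/(0!·2!·1!·0!·0!·0!) = 1/2
Σ = 1/2  ⇒  CG² = 2/3·1/2² = 1/6
CG = +√(1/6) = +0.408248

+√(1/6) ≈ +0.408248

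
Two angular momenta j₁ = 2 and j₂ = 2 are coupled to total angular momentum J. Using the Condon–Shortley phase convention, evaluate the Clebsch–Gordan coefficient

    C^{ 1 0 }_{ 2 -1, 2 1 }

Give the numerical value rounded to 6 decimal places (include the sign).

triangle: 3!·1!·1!/6! = 6/720
(j±m)!: 1!·3!·3!·1!·1!·1! = 36
prefactor² = (2J+1)·Δ·N² = 9/10
  k=2: +1/(2!·1!·1!·1!·0!·0!) = 1/2
  k=3: −1/(3!·0!·0!·0!·1!·1!) = -1/6
Σ = 1/3  ⇒  CG² = 9/10·1/3² = 1/10
CG = +√(1/10) = +0.316228

+√(1/10) ≈ +0.316228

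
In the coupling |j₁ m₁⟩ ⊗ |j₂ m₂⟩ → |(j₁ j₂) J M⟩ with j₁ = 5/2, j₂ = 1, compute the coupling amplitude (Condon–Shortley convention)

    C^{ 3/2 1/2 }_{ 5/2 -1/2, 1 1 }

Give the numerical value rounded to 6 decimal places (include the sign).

+0.447214  (= +√(1/5))

j₁+j₂−J=2  J+j₁−j₂=3  J−j₁+j₂=0  j₁+j₂+J+1=6
(j₁±m₁, j₂±m₂, J±M) = (2,3,2,0,2,1)
P² = 16/5
sum k=2..2:
  [2] +1/4 = 1/4
S = 1/4
C² = P²·S² = 1/5 ; C = +0.447214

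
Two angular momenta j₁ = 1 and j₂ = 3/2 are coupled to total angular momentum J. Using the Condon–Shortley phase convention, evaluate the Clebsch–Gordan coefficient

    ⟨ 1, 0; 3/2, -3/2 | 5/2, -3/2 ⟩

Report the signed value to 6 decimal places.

+0.632456

triangle: 0!*2!*3!/6! = 12/720
(j±m)!: 1!*1!*0!*3!*1!*4! = 144
prefactor² = (2J+1)*Δ*N² = 72/5
  k=0: +1/(0!*0!*1!*0!*1!*3!) = 1/6
Σ = 1/6  ⇒  CG² = 72/5*1/6² = 2/5
CG = +√(2/5) = +0.632456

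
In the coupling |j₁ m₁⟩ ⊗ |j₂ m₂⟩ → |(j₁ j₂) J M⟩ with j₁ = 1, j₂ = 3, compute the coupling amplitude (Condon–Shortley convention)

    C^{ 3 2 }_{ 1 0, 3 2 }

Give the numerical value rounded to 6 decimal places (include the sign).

triangle: 1!·1!·5!/8! = 120/40320
(j±m)!: 1!·1!·5!·1!·5!·1! = 14400
prefactor² = (2J+1)·Δ·N² = 300
  k=0: +1/(0!·1!·1!·5!·0!·0!) = 1/120
  k=1: −1/(1!·0!·0!·4!·1!·1!) = -1/24
Σ = -1/30  ⇒  CG² = 300·(-1/30)² = 1/3
CG = −√(1/3) = -0.577350

−√(1/3) ≈ -0.577350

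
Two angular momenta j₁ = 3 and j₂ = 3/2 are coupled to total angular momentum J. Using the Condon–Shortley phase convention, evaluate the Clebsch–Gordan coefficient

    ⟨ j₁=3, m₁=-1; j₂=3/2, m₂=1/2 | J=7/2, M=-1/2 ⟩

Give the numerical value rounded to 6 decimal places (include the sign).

j₁+j₂−J=1  J+j₁−j₂=5  J−j₁+j₂=2  j₁+j₂+J+1=9
(j₁±m₁, j₂±m₂, J±M) = (2,4,2,1,3,4)
P² = 512/7
sum k=0..1:
  [0] +1/48 = 1/48
  [1] −1/12 = -1/12
S = -1/16
C² = P²·S² = 2/7 ; C = -0.534522

−√(2/7) = -0.534522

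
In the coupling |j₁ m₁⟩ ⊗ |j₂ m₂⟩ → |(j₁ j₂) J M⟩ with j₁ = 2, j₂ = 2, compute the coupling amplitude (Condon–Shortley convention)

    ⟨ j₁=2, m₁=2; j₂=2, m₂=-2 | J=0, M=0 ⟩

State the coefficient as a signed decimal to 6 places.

√[1·4!0!0!/5! · 4!0!0!4!0!0!] = √(576/5)
  +(−1)^0/∏(0,4,0,0,0,0)! = 1/24  (running 1/24)
⟨..|..⟩ = √(576/5)·(1/24) = +0.447214

+√(1/5) = +0.447214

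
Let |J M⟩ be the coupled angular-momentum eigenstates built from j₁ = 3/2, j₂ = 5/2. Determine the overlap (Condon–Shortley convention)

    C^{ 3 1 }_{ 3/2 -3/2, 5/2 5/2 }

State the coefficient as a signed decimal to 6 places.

triangle: 1!·2!·4!/8! = 48/40320
(j±m)!: 0!·3!·5!·0!·4!·2! = 34560
prefactor² = (2J+1)·Δ·N² = 288
  k=1: −1/(1!·0!·2!·4!·0!·0!) = -1/48
Σ = -1/48  ⇒  CG² = 288·(-1/48)² = 1/8
CG = −√(1/8) = -0.353553

−√(1/8) = -0.353553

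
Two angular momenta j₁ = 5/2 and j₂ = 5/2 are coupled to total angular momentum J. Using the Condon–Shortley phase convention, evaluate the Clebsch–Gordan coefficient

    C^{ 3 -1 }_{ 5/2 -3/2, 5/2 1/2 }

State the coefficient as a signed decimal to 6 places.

√[7·2!3!3!/9! · 1!4!3!2!2!4!] = √(96/5)
  +(−1)^1/∏(1,1,3,2,0,1)! = -1/12  (running -1/12)
  +(−1)^2/∏(2,0,2,1,1,2)! = 1/8  (running 1/24)
⟨..|..⟩ = √(96/5)·(1/24) = +0.182574

+0.182574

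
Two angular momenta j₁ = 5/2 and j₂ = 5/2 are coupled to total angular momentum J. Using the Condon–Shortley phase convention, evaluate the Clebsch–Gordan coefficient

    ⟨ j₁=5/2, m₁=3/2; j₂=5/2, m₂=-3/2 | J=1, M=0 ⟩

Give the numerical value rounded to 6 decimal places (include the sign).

triangle: 4!×1!×1!/7! = 24/5040
(j±m)!: 4!×1!×1!×4!×1!×1! = 576
prefactor² = (2J+1)×Δ×N² = 288/35
  k=0: +1/(0!×4!×1!×1!×0!×0!) = 1/24
  k=1: −1/(1!×3!×0!×0!×1!×1!) = -1/6
Σ = -1/8  ⇒  CG² = 288/35×(-1/8)² = 9/70
CG = −√(9/70) = -0.358569

−√(9/70) = -0.358569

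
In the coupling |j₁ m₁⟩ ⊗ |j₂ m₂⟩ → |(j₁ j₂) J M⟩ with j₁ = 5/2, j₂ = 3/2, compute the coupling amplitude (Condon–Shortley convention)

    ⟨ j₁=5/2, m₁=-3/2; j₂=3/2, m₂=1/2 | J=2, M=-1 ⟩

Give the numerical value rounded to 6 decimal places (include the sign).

+0.154303  (= +√(1/42))

triangle: 2!·3!·1!/7! = 12/5040
(j±m)!: 1!·4!·2!·1!·1!·3! = 288
prefactor² = (2J+1)·Δ·N² = 24/7
  k=1: −1/(1!·1!·3!·1!·0!·0!) = -1/6
  k=2: +1/(2!·0!·2!·0!·1!·1!) = 1/4
Σ = 1/12  ⇒  CG² = 24/7·1/12² = 1/42
CG = +√(1/42) = +0.154303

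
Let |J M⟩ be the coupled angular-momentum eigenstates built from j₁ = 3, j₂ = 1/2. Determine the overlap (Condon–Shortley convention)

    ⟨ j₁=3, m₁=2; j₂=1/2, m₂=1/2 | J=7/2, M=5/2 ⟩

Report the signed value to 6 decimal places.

√[8·0!6!1!/8! · 5!1!1!0!6!1!] = √(86400/7)
  +(−1)^0/∏(0,0,1,1,5,0)! = 1/120  (running 1/120)
⟨..|..⟩ = √(86400/7)·(1/120) = +0.925820

+0.925820  (= +√(6/7))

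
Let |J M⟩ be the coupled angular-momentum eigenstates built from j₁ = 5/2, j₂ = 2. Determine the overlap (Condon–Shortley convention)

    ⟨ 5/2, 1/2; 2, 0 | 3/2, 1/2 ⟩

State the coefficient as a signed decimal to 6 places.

-0.239046  (= −√(2/35))

√[4·3!2!1!/7! · 3!2!2!2!2!1!] = √(32/35)
  +(−1)^1/∏(1,2,1,1,1,0)! = -1/2  (running -1/2)
  +(−1)^2/∏(2,1,0,0,2,1)! = 1/4  (running -1/4)
⟨..|..⟩ = √(32/35)·(-1/4) = -0.239046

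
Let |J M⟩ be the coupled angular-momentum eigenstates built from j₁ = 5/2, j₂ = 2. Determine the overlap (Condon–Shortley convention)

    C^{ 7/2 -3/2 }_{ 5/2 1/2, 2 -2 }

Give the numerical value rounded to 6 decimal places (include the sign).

+√(8/21) = +0.617213

triangle: 1!·4!·3!/9! = 144/362880
(j±m)!: 3!·2!·0!·4!·2!·5! = 69120
prefactor² = (2J+1)·Δ·N² = 1536/7
  k=0: +1/(0!·1!·2!·0!·2!·3!) = 1/24
Σ = 1/24  ⇒  CG² = 1536/7·1/24² = 8/21
CG = +√(8/21) = +0.617213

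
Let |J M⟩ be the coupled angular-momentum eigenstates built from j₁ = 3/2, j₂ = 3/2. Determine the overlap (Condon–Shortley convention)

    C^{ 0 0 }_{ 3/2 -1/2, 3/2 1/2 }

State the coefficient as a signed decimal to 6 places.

j₁+j₂−J=3  J+j₁−j₂=0  J−j₁+j₂=0  j₁+j₂+J+1=4
(j₁±m₁, j₂±m₂, J±M) = (1,2,2,1,0,0)
P² = 1
sum k=2..2:
  [2] +1/2 = 1/2
S = 1/2
C² = P²·S² = 1/4 ; C = +0.500000

+√(1/4) = +0.500000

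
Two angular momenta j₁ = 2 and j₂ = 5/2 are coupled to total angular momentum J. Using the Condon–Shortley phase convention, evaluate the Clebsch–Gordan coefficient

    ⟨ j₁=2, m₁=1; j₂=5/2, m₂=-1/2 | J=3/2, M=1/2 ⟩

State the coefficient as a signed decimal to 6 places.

√[4·3!1!2!/7! · 3!1!2!3!2!1!] = √(48/35)
  +(−1)^0/∏(0,3,1,2,0,0)! = 1/12  (running 1/12)
  +(−1)^1/∏(1,2,0,1,1,1)! = -1/2  (running -5/12)
⟨..|..⟩ = √(48/35)·(-5/12) = -0.487950

-0.487950  (= −√(5/21))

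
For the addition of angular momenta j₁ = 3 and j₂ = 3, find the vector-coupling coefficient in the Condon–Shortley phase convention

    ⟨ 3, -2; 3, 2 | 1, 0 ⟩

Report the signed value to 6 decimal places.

+0.377964

triangle: 5!·1!·1!/8! = 120/40320
(j±m)!: 1!·5!·5!·1!·1!·1! = 14400
prefactor² = (2J+1)·Δ·N² = 900/7
  k=4: +1/(4!·1!·1!·1!·0!·0!) = 1/24
  k=5: −1/(5!·0!·0!·0!·1!·1!) = -1/120
Σ = 1/30  ⇒  CG² = 900/7·1/30² = 1/7
CG = +√(1/7) = +0.377964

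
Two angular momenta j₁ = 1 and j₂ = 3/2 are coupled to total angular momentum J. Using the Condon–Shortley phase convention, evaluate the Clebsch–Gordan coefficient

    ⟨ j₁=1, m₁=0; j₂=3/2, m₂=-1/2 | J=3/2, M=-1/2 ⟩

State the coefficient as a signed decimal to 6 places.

+0.258199

√[4·1!1!2!/5! · 1!1!1!2!1!2!] = √(4/15)
  +(−1)^0/∏(0,1,1,1,0,1)! = 1  (running 1)
  +(−1)^1/∏(1,0,0,0,1,2)! = -1/2  (running 1/2)
⟨..|..⟩ = √(4/15)·(1/2) = +0.258199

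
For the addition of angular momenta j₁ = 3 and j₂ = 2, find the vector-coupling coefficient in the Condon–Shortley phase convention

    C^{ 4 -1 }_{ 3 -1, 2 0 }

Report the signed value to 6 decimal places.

triangle: 1!*5!*3!/10! = 720/3628800
(j±m)!: 2!*4!*2!*2!*3!*5! = 138240
prefactor² = (2J+1)*Δ*N² = 1728/7
  k=0: +1/(0!*1!*4!*2!*1!*1!) = 1/48
  k=1: −1/(1!*0!*3!*1!*2!*2!) = -1/24
Σ = -1/48  ⇒  CG² = 1728/7*(-1/48)² = 3/28
CG = −√(3/28) = -0.327327

-0.327327  (= −√(3/28))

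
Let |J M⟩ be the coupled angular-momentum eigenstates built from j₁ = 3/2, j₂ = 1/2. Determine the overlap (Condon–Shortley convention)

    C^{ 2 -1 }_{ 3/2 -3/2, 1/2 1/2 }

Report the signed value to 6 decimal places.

+0.500000  (= +√(1/4))

j₁+j₂−J=0  J+j₁−j₂=3  J−j₁+j₂=1  j₁+j₂+J+1=5
(j₁±m₁, j₂±m₂, J±M) = (0,3,1,0,1,3)
P² = 9
sum k=0..0:
  [0] +1/6 = 1/6
S = 1/6
C² = P²·S² = 1/4 ; C = +0.500000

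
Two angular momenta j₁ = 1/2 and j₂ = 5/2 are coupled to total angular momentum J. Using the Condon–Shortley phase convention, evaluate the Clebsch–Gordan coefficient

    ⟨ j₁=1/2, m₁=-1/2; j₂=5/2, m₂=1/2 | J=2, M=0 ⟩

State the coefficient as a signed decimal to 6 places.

−√(1/2) ≈ -0.707107

√[5·1!0!4!/6! · 0!1!3!2!2!2!] = √(8)
  +(−1)^1/∏(1,0,0,2,0,2)! = -1/4  (running -1/4)
⟨..|..⟩ = √(8)·(-1/4) = -0.707107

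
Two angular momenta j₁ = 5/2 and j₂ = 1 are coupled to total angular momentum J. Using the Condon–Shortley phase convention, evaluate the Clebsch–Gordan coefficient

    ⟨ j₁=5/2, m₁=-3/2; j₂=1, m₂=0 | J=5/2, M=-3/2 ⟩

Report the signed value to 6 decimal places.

triangle: 1!·4!·1!/7! = 24/5040
(j±m)!: 1!·4!·1!·1!·1!·4! = 576
prefactor² = (2J+1)·Δ·N² = 576/35
  k=0: +1/(0!·1!·4!·1!·0!·0!) = 1/24
  k=1: −1/(1!·0!·3!·0!·1!·1!) = -1/6
Σ = -1/8  ⇒  CG² = 576/35·(-1/8)² = 9/35
CG = −√(9/35) = -0.507093

-0.507093  (= −√(9/35))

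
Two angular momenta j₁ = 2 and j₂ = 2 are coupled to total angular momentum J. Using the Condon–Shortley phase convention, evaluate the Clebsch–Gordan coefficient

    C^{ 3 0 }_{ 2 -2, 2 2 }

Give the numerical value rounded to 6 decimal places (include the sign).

triangle: 1!*3!*3!/8! = 36/40320
(j±m)!: 0!*4!*4!*0!*3!*3! = 20736
prefactor² = (2J+1)*Δ*N² = 648/5
  k=1: −1/(1!*0!*3!*3!*0!*0!) = -1/36
Σ = -1/36  ⇒  CG² = 648/5*(-1/36)² = 1/10
CG = −√(1/10) = -0.316228

−√(1/10) ≈ -0.316228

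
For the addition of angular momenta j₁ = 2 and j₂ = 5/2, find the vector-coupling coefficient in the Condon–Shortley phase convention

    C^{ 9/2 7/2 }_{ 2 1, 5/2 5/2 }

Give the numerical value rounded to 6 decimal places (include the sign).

+0.666667  (= +√(4/9))

triangle: 0!·4!·5!/10! = 2880/3628800
(j±m)!: 3!·1!·5!·0!·8!·1! = 29030400
prefactor² = (2J+1)·Δ·N² = 230400
  k=0: +1/(0!·0!·1!·5!·3!·0!) = 1/720
Σ = 1/720  ⇒  CG² = 230400·1/720² = 4/9
CG = +√(4/9) = +0.666667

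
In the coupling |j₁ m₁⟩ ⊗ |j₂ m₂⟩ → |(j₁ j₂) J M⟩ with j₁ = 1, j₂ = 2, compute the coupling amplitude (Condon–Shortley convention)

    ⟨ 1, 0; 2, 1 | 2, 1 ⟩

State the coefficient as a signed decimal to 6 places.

-0.408248

triangle: 1!·1!·3!/6! = 6/720
(j±m)!: 1!·1!·3!·1!·3!·1! = 36
prefactor² = (2J+1)·Δ·N² = 3/2
  k=0: +1/(0!·1!·1!·3!·0!·0!) = 1/6
  k=1: −1/(1!·0!·0!·2!·1!·1!) = -1/2
Σ = -1/3  ⇒  CG² = 3/2·(-1/3)² = 1/6
CG = −√(1/6) = -0.408248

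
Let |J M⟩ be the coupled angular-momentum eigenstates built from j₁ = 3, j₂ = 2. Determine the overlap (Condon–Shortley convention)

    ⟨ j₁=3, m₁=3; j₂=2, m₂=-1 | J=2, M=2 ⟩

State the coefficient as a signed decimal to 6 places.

√[5·3!3!1!/8! · 6!0!1!3!4!0!] = √(3240/7)
  +(−1)^0/∏(0,3,0,1,3,0)! = 1/36  (running 1/36)
⟨..|..⟩ = √(3240/7)·(1/36) = +0.597614

+0.597614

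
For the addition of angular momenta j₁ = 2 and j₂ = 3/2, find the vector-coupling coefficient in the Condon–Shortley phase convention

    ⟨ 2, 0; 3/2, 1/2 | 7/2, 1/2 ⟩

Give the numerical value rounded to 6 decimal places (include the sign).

triangle: 0!·4!·3!/8! = 144/40320
(j±m)!: 2!·2!·2!·1!·4!·3! = 1152
prefactor² = (2J+1)·Δ·N² = 1152/35
  k=0: +1/(0!·0!·2!·2!·2!·1!) = 1/8
Σ = 1/8  ⇒  CG² = 1152/35·1/8² = 18/35
CG = +√(18/35) = +0.717137

+0.717137  (= +√(18/35))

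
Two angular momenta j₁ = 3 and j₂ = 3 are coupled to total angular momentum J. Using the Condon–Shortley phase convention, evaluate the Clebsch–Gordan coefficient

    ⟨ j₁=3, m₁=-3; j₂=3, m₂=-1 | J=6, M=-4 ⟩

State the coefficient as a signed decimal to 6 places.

+0.476731

j₁+j₂−J=0  J+j₁−j₂=6  J−j₁+j₂=6  j₁+j₂+J+1=13
(j₁±m₁, j₂±m₂, J±M) = (0,6,2,4,2,10)
P² = 2985984000/11
sum k=0..0:
  [0] +1/34560 = 1/34560
S = 1/34560
C² = P²·S² = 5/22 ; C = +0.476731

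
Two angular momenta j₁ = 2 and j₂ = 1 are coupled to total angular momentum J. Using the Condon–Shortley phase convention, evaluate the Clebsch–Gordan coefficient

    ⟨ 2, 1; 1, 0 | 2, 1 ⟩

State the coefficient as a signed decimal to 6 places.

j₁+j₂−J=1  J+j₁−j₂=3  J−j₁+j₂=1  j₁+j₂+J+1=6
(j₁±m₁, j₂±m₂, J±M) = (3,1,1,1,3,1)
P² = 3/2
sum k=0..1:
  [0] +1/2 = 1/2
  [1] −1/6 = -1/6
S = 1/3
C² = P²·S² = 1/6 ; C = +0.408248

+√(1/6) = +0.408248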